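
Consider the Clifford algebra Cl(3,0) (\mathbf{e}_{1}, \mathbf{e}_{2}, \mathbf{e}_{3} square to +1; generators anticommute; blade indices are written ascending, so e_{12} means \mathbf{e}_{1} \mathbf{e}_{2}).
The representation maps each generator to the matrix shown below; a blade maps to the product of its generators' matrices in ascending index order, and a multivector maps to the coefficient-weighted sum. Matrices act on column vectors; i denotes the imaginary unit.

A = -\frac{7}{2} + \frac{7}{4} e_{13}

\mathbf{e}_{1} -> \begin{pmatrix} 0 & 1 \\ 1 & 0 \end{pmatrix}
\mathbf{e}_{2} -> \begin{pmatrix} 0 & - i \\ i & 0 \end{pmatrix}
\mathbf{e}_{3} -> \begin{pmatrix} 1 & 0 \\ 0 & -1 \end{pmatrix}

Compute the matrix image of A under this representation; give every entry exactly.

Bivector images (products of the table entries): rho(e_{13}) = rho(\mathbf{e}_{1})rho(\mathbf{e}_{3}) = \begin{pmatrix} 0 & -1 \\ 1 & 0 \end{pmatrix}.
M = (-\frac{7}{2})*1 + (\frac{7}{4})*rho(e_{13}), summed entrywise (1 is the identity matrix):
Answer: \begin{pmatrix} - \frac{7}{2} & - \frac{7}{4} \\ \frac{7}{4} & - \frac{7}{2} \end{pmatrix}


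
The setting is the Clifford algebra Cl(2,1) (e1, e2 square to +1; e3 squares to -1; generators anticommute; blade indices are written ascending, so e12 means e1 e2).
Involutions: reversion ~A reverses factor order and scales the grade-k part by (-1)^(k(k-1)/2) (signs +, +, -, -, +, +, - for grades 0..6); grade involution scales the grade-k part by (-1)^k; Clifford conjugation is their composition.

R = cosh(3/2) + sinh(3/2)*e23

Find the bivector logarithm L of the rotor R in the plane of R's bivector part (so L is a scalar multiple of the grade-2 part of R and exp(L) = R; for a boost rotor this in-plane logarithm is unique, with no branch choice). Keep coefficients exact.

The scalar part of R is cosh(3/2), giving the rapidity magnitude (cosh is even); the bivector part supplies orientation, its quotient by sinh of the rapidity is the plane, and L = rapidity * plane — unique in that plane, since flipping both signs leaves L unchanged.
Concretely: cosh(rapidity) = cosh(3/2) gives rapidity = ±3/2, and since rapidity/sinh(rapidity) is even the sign is immaterial: L = (rapidity/sinh(rapidity)) * <R>_2 = (3/(2*sinh(3/2))) * <R>_2.
Answer: 3/2*e23


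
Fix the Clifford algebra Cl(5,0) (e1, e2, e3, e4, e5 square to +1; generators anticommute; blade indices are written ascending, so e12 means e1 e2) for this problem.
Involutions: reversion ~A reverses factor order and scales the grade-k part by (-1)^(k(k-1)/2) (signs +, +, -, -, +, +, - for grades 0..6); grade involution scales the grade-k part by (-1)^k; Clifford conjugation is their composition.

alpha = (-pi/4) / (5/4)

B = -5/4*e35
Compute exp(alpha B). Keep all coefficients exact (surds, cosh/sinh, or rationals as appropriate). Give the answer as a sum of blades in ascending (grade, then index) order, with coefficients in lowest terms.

B^2 = (-5/4)^2*(e35)^2 = 25/16*(-1) = -25/16 (a basis 2-blade squares to minus the product of its generators' squares).
B^2 = -25/16 — the negative square puts this in the circular regime; l = 5/4, alpha*l = -pi/4, so exp(alpha B) = cos(-pi/4) + (sin(-pi/4)/(5/4))*B = sqrt(2)/2 + (-2*sqrt(2)/5)*B.
Answer: sqrt(2)/2 + sqrt(2)/2*e35


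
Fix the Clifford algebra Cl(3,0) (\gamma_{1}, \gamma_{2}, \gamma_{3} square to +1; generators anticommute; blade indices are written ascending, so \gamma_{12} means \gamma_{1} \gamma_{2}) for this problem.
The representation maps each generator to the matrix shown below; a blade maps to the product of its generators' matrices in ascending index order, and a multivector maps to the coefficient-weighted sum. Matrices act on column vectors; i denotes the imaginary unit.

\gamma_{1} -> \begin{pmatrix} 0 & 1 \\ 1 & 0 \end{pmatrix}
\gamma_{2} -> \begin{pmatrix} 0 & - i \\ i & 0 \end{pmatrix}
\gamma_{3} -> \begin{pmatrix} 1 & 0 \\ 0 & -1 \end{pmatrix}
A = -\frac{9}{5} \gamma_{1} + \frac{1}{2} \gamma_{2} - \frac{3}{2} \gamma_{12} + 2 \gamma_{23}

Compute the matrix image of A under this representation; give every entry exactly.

Bivector images (products of the table entries): rho(\gamma_{12}) = rho(\gamma_{1})rho(\gamma_{2}) = \begin{pmatrix} i & 0 \\ 0 & - i \end{pmatrix}; rho(\gamma_{23}) = rho(\gamma_{2})rho(\gamma_{3}) = \begin{pmatrix} 0 & i \\ i & 0 \end{pmatrix}.
M = (-\frac{9}{5})*rho(\gamma_{1}) + (\frac{1}{2})*rho(\gamma_{2}) + (-\frac{3}{2})*rho(\gamma_{12}) + (2)*rho(\gamma_{23}), summed entrywise:
Answer: \begin{pmatrix} - \frac{3 i}{2} & - \frac{9}{5} + \frac{3 i}{2} \\ - \frac{9}{5} + \frac{5 i}{2} & \frac{3 i}{2} \end{pmatrix}


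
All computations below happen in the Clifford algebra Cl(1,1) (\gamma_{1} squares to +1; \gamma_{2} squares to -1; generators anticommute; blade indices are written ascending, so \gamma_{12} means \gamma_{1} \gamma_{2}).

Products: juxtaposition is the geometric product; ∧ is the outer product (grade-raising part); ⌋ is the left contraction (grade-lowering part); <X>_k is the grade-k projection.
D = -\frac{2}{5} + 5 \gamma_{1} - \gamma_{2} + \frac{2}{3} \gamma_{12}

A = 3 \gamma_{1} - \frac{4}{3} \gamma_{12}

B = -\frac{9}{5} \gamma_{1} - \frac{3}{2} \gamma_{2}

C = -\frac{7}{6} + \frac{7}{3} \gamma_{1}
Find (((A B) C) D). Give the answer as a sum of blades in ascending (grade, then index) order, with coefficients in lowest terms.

step 1: -\frac{27}{5} - 2 \gamma_{1} - \frac{12}{5} \gamma_{2} - \frac{9}{2} \gamma_{12}
step 2: \frac{49}{30} - \frac{154}{15} \gamma_{1} + \frac{133}{10} \gamma_{2} + \frac{217}{20} \gamma_{12}
step 3: -\frac{2359}{75} + \frac{3199}{100} \gamma_{1} - \frac{61243}{900} \gamma_{2} - \frac{13384}{225} \gamma_{12}
Answer: -\frac{2359}{75} + \frac{3199}{100} \gamma_{1} - \frac{61243}{900} \gamma_{2} - \frac{13384}{225} \gamma_{12}


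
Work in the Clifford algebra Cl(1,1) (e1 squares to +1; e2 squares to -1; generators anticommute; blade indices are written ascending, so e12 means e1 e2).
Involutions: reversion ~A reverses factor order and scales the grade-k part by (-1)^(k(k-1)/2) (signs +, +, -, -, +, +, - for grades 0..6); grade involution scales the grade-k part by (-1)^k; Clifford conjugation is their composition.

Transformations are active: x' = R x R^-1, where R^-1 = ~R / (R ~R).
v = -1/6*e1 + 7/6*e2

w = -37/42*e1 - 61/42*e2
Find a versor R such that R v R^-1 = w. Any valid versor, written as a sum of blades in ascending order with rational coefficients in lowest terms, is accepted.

Take R = v + w = -22/21*e1 - 2/7*e2. Because q(v) = q(w) = -4/3, conjugation by R sends v exactly to w.
Answer: -22/21*e1 - 2/7*e2


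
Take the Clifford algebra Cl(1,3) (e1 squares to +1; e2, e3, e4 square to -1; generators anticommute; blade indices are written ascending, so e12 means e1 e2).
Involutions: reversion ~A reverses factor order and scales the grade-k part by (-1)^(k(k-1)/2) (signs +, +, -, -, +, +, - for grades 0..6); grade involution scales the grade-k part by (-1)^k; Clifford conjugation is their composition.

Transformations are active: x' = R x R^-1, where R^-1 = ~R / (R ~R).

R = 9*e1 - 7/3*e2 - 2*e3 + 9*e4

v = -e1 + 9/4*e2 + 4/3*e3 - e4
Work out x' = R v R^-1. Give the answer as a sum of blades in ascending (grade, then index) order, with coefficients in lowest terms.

~R = 9*e1 - 7/3*e2 - 2*e3 + 9*e4, and R ~R = -85/9, so R^-1 = ~R / (-85/9).
R v = 95/12 + 215/12*e12 + 10*e13 + 25/18*e23 - 215/12*e24 - 10*e34
Answer: -479/34*e1 + 113/68*e2 + 103/51*e3 - 479/34*e4


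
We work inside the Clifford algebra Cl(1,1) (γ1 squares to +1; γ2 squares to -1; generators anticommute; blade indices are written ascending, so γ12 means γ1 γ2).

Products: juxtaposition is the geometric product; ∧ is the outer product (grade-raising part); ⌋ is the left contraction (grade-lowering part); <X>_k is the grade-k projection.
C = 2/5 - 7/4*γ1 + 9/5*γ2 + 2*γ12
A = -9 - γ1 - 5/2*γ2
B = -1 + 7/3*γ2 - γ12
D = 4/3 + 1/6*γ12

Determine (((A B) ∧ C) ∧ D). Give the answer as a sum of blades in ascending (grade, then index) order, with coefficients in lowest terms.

step 1: 89/6 + 7/2*γ1 - 35/2*γ2 + 20/3*γ12
step 2: 89/15 - 2947/120*γ1 + 197/10*γ2 + 961/120*γ12
step 3: 356/45 - 2947/90*γ1 + 394/15*γ2 + 35/3*γ12
Answer: 356/45 - 2947/90*γ1 + 394/15*γ2 + 35/3*γ12


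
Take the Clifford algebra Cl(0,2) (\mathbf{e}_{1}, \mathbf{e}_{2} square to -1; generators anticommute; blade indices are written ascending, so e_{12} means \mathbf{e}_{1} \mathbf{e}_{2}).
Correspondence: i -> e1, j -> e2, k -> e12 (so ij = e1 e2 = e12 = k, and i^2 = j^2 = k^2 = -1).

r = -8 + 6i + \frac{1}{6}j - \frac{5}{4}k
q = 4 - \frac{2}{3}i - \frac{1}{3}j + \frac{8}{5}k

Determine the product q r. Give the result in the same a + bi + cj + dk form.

In blades: q = 4 - \frac{2}{3} e_{1} - \frac{1}{3} e_{2} + \frac{8}{5} e_{12}, r = -8 + 6 e_{1} + \frac{1}{6} e_{2} - \frac{5}{4} e_{12}.
Distribute q over r term by term (generator squares from the signature, products reordered to ascending indices): (4)*r = -32 + 24 e_{1} + \frac{2}{3} e_{2} - 5 e_{12}; (-\frac{2}{3} e_{1})*r = 4 + \frac{16}{3} e_{1} - \frac{5}{6} e_{2} - \frac{1}{9} e_{12}; (-\frac{1}{3} e_{2})*r = \frac{1}{18} + \frac{5}{12} e_{1} + \frac{8}{3} e_{2} + 2 e_{12}; (\frac{8}{5} e_{12})*r = 2 - \frac{4}{15} e_{1} + \frac{48}{5} e_{2} - \frac{64}{5} e_{12}.
Sum: -\frac{467}{18} + \frac{1769}{60} e_{1} + \frac{121}{10} e_{2} - \frac{716}{45} e_{12}; translating back through the correspondence:
Answer: -\frac{467}{18} + \frac{1769}{60}i + \frac{121}{10}j - \frac{716}{45}k


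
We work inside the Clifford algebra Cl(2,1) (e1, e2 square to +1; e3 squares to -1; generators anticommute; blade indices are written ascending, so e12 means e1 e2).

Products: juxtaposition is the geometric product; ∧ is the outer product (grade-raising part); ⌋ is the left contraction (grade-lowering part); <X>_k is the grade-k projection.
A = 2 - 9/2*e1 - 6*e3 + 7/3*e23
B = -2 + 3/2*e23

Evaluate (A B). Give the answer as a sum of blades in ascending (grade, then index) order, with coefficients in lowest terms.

step 1: -1/2 + 9*e1 - 9*e2 + 12*e3 - 5/3*e23 - 27/4*e123
Answer: -1/2 + 9*e1 - 9*e2 + 12*e3 - 5/3*e23 - 27/4*e123


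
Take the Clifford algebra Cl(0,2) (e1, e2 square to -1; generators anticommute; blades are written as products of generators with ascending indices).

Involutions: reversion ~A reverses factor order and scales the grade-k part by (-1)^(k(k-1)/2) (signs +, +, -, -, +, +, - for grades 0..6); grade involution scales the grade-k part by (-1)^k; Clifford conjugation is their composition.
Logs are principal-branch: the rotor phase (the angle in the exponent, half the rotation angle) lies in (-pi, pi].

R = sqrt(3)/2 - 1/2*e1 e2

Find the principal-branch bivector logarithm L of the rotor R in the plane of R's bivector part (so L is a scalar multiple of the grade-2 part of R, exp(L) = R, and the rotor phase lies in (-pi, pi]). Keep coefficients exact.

The scalar part of R is sqrt(3)/2, which pins the rotor phase on the principal branch; dividing the bivector part by the sine of that phase recovers the unit plane, and L is the phase times that plane.
Concretely: cos(phase) = sqrt(3)/2 gives phase = ±pi/6, and since phase/sin(phase) is even the sign is immaterial: L = (phase/sin(phase)) * <R>_2 = (pi/3) * <R>_2.
Answer: -pi/6*e1 e2


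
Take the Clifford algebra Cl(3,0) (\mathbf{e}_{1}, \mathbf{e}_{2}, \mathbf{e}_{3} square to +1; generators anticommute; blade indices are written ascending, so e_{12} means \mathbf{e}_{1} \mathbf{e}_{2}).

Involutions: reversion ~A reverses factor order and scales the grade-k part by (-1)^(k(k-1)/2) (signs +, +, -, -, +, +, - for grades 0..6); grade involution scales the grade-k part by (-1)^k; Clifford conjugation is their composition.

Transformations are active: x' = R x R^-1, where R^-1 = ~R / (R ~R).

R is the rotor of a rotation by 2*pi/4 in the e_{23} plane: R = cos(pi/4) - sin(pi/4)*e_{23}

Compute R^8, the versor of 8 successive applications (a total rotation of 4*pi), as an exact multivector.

The rotor phase is half the rotation angle and phases add under composition, so 8 steps in the e_{23} plane accumulate phase 8*(pi/4) = 2 \pi: R^8 = cos(2 \pi) - sin(2 \pi)*e_{23}.
cos(2 \pi) = 1 and sin(2 \pi) = 0, so R^8 = 1. The total rotation 4*pi is 2 full turns, so every vector returns to itself, yet the rotor is +1, back on the identity sheet (an even number of 2*pi turns).
Answer: 1


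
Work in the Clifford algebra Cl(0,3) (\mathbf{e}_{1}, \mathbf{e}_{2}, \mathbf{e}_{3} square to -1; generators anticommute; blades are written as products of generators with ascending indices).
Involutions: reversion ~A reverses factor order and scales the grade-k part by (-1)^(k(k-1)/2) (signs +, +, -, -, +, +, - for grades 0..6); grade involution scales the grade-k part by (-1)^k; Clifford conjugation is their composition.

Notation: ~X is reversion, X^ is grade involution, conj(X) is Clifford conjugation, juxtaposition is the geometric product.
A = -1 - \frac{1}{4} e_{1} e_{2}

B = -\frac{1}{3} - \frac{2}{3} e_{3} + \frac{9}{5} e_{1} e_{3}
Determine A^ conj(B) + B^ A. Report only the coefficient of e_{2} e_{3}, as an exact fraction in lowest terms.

first term: \frac{1}{3} - \frac{2}{3} e_{3} + \frac{1}{12} e_{1} e_{2} + \frac{9}{5} e_{1} e_{3} + \frac{9}{20} e_{2} e_{3} - \frac{1}{6} e_{1} e_{2} e_{3}
second term: \frac{1}{3} - \frac{2}{3} e_{3} + \frac{1}{12} e_{1} e_{2} - \frac{9}{5} e_{1} e_{3} + \frac{9}{20} e_{2} e_{3} - \frac{1}{6} e_{1} e_{2} e_{3}
Answer: \frac{9}{10}


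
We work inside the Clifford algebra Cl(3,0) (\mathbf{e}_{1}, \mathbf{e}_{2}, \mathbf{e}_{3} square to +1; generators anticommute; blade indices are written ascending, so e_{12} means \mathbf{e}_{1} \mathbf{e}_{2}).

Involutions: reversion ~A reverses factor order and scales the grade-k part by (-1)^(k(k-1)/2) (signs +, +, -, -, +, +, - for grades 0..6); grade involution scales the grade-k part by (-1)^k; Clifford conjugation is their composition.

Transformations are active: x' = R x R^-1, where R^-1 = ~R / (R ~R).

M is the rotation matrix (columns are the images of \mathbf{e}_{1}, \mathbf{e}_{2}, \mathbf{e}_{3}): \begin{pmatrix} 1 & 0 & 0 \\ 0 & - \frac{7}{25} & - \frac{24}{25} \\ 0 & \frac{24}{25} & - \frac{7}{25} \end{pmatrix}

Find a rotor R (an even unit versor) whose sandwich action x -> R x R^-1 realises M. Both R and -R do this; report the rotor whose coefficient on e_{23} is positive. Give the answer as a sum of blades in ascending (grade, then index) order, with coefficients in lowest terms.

Method: write R = a + b12*e_{12} + b13*e_{13} + b23*e_{23} with a^2 + b12^2 + b13^2 + b23^2 = 1 (so R^-1 = ~R). Expanding the columns R e_j ~R gives tr M = 4a^2 - 1 and, from the antisymmetric part, M21 - M12 = -4a*b12, M13 - M31 = 4a*b13, M32 - M23 = -4a*b23.
Here tr M = \frac{11}{25}, so a^2 = (1 + tr M)/4 = \frac{9}{25} and a = ±\frac{3}{5}. Taking a = \frac{3}{5}: M21 - M12 = 0, M13 - M31 = 0, M32 - M23 = \frac{48}{25}, giving b12 = 0, b13 = 0, b23 = -\frac{4}{5}, i.e. R = \frac{3}{5} - \frac{4}{5} e_{23}.
Its e_{23} coefficient is negative, so report the other preimage -R.
Answer: -\frac{3}{5} + \frac{4}{5} e_{23}. Key observation: the double cover Spin(3) -> SO(3) sends R and -R to the same matrix (trace \frac{11}{25} here), so the stated sign of the e_{23} coefficient is what selects one sheet.


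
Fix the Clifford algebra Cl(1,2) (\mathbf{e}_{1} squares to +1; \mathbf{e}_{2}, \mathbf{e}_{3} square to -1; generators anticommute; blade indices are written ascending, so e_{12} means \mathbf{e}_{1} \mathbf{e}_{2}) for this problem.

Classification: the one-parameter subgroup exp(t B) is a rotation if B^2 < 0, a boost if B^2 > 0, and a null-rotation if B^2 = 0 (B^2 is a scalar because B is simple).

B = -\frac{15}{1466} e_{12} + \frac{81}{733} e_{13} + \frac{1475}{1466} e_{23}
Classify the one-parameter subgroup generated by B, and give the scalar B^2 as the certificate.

B^2 term by term: the squares give (-\frac{15}{1466})^2*(e_{12})^2 + (\frac{81}{733})^2*(e_{13})^2 + (\frac{1475}{1466})^2*(e_{23})^2 = \frac{225}{2149156}*(+1) + \frac{6561}{537289}*(+1) + \frac{2175625}{2149156}*(-1) = -1 (each basis 2-blade squares to minus the product of its generators' squares); cross terms between blades sharing an index anticommute and cancel. So B^2 = -1.
Answer: rotation, certificate B^2 = -1. Check the certificate: B^2 = -1, and that sign is decisive whatever form B takes.


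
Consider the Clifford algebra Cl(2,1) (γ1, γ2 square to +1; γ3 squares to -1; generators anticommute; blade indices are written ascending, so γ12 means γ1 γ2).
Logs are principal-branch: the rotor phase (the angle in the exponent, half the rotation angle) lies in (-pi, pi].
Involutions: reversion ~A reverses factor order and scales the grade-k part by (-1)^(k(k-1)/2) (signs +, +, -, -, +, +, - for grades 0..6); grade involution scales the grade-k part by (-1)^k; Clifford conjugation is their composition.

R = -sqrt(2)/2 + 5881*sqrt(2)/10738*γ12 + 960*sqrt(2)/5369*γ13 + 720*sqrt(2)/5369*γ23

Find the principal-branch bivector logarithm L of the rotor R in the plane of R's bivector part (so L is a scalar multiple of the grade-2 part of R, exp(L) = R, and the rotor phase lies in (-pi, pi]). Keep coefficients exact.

The scalar part of R is -sqrt(2)/2, and that scalar determines the rotor phase on the principal branch; recovering the unit plane as bivector-part over sine of the phase gives L = phase * plane.
Concretely: cos(phase) = -sqrt(2)/2 gives phase = ±3*pi/4, and since phase/sin(phase) is even the sign is immaterial: L = (phase/sin(phase)) * <R>_2 = (3*sqrt(2)*pi/4) * <R>_2.
Answer: 17643*pi/21476*γ12 + 1440*pi/5369*γ13 + 1080*pi/5369*γ23


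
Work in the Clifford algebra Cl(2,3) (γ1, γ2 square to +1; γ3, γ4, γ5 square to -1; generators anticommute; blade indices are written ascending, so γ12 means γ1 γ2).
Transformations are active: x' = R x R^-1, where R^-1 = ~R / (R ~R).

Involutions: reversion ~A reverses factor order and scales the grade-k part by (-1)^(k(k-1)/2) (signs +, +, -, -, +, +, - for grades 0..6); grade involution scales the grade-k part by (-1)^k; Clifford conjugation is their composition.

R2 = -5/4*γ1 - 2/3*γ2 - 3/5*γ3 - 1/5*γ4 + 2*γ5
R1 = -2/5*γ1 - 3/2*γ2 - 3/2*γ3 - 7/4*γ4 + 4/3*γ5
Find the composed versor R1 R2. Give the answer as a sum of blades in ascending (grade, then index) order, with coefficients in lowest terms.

Distribute over the terms of R1 (each basis-blade product reordered to ascending indices, repeated generators contracted through their squares):
(-2/5*γ1) R2 = 1/2 + 4/15*γ12 + 6/25*γ13 + 2/25*γ14 - 4/5*γ15
(-3/2*γ2) R2 = 1 - 15/8*γ12 + 9/10*γ23 + 3/10*γ24 - 3*γ25
(-3/2*γ3) R2 = -9/10 - 15/8*γ13 - γ23 + 3/10*γ34 - 3*γ35
(-7/4*γ4) R2 = -7/20 - 35/16*γ14 - 7/6*γ24 - 21/20*γ34 - 7/2*γ45
(4/3*γ5) R2 = -8/3 + 5/3*γ15 + 8/9*γ25 + 4/5*γ35 + 4/15*γ45
Summing the partial products and collecting blades:
Answer: -29/12 - 193/120*γ12 - 327/200*γ13 - 843/400*γ14 + 13/15*γ15 - 1/10*γ23 - 13/15*γ24 - 19/9*γ25 - 3/4*γ34 - 11/5*γ35 - 97/30*γ45


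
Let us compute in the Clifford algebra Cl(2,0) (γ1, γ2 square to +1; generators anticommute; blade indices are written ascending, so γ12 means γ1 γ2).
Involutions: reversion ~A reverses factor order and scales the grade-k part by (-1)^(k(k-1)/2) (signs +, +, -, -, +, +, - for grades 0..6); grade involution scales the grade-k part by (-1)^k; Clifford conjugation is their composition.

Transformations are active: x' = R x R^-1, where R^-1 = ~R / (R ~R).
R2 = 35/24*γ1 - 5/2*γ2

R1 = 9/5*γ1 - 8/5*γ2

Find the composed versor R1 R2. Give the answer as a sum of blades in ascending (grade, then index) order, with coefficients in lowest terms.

Distribute over the terms of R1 (each basis-blade product reordered to ascending indices, repeated generators contracted through their squares):
(9/5*γ1) R2 = 21/8 - 9/2*γ12
(-8/5*γ2) R2 = 4 + 7/3*γ12
Summing the partial products and collecting blades:
Answer: 53/8 - 13/6*γ12


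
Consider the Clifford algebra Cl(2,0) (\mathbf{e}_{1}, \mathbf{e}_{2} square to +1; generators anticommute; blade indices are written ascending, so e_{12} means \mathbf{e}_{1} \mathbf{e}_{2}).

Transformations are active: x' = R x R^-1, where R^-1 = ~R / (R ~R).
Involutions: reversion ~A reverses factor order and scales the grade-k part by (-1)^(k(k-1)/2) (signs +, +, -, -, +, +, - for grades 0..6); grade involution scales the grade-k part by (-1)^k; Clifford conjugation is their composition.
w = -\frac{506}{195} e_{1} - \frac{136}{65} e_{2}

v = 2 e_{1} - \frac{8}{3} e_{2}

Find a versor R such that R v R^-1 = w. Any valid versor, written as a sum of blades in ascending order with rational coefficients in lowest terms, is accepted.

Reasoning: v^2 = w^2 = \frac{100}{9} since conjugation preserves the quadratic form; R = v + w = -\frac{116}{195} e_{1} - \frac{928}{195} e_{2} is then valid when invertible, keeping its own part and reversing (v - w)/2.
Answer: -\frac{116}{195} e_{1} - \frac{928}{195} e_{2}


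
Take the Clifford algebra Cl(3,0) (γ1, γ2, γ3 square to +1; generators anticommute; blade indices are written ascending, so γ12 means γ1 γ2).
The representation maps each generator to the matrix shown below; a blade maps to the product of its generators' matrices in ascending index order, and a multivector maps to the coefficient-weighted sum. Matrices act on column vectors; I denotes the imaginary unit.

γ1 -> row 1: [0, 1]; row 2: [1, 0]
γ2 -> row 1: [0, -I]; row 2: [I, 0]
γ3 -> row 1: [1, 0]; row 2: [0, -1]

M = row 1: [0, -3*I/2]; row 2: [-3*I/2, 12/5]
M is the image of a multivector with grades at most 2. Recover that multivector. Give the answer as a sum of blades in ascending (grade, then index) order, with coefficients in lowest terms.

Method: 1, rho(γ1), rho(γ2), rho(γ3) form a trace-orthogonal basis of the 2x2 complex matrices (tr(X Y) = 2 if X = Y, else 0), so M = m0*1 + m1*rho(γ1) + m2*rho(γ2) + m3*rho(γ3) with m0 = tr(M)/2 = 6/5, m1 = tr(M rho(γ1))/2 = -3*I/2, m2 = tr(M rho(γ2))/2 = 0, m3 = tr(M rho(γ3))/2 = -6/5.
Multiplying table entries, the bivector images are rho(γ12) = I*rho(γ3), rho(γ13) = -I*rho(γ2), rho(γ23) = I*rho(γ1); with real blade coefficients the real parts of m0..m3 are the coefficients of 1, γ1, γ2, γ3 and the imaginary parts give the bivectors (γ23: Im m1, γ13: -Im m2, γ12: Im m3).
Answer: 6/5 - 6/5*γ3 - 3/2*γ23


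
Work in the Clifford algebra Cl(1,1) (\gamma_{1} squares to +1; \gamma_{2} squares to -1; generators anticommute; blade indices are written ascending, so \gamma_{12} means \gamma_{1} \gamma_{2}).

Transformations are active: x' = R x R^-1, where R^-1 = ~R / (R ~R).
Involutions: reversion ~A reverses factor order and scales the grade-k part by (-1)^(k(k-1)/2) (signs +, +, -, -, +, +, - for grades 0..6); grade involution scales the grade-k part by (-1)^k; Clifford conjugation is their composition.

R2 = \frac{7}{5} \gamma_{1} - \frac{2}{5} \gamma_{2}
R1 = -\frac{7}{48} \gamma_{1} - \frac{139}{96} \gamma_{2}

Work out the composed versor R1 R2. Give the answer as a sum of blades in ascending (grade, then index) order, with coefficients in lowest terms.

Distribute over the terms of R1 (each basis-blade product reordered to ascending indices, repeated generators contracted through their squares):
(-\frac{7}{48} \gamma_{1}) R2 = -\frac{49}{240} + \frac{7}{120} \gamma_{12}
(-\frac{139}{96} \gamma_{2}) R2 = -\frac{139}{240} + \frac{973}{480} \gamma_{12}
Summing the partial products and collecting blades:
Answer: -\frac{47}{60} + \frac{1001}{480} \gamma_{12}


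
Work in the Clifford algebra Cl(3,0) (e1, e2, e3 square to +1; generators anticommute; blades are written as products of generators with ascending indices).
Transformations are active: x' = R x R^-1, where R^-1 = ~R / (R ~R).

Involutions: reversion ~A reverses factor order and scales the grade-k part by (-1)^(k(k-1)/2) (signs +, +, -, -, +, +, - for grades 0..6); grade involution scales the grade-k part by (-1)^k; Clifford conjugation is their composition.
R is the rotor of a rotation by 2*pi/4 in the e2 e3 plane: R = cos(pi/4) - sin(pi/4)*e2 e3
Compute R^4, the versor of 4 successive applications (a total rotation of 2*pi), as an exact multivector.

Rotor phase runs at HALF the rotation angle; powers of one rotor simply add phase, so after 4 steps in e2 e3 the phase is 4*pi/4 = pi and R^4 = cos(pi) - sin(pi)*e2 e3.
cos(pi) = -1 and sin(pi) = 0, so R^4 = -1. The total rotation 2*pi is 1 full turn, so every vector returns to itself, yet the rotor is -1, on the OTHER sheet of the double cover (an odd number of 2*pi turns).
Answer: -1


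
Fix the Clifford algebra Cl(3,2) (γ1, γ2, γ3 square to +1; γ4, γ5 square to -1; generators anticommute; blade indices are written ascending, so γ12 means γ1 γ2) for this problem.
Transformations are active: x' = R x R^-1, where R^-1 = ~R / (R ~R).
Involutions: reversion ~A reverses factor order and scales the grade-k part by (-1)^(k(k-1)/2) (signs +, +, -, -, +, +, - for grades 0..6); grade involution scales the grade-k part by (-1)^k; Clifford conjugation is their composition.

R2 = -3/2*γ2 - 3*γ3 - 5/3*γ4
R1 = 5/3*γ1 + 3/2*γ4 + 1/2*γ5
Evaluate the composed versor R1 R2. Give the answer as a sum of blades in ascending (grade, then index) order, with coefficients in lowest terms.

Distribute over the terms of R1 (each basis-blade product reordered to ascending indices, repeated generators contracted through their squares):
(5/3*γ1) R2 = -5/2*γ12 - 5*γ13 - 25/9*γ14
(3/2*γ4) R2 = 5/2 + 9/4*γ24 + 9/2*γ34
(1/2*γ5) R2 = 3/4*γ25 + 3/2*γ35 + 5/6*γ45
Summing the partial products and collecting blades:
Answer: 5/2 - 5/2*γ12 - 5*γ13 - 25/9*γ14 + 9/4*γ24 + 3/4*γ25 + 9/2*γ34 + 3/2*γ35 + 5/6*γ45


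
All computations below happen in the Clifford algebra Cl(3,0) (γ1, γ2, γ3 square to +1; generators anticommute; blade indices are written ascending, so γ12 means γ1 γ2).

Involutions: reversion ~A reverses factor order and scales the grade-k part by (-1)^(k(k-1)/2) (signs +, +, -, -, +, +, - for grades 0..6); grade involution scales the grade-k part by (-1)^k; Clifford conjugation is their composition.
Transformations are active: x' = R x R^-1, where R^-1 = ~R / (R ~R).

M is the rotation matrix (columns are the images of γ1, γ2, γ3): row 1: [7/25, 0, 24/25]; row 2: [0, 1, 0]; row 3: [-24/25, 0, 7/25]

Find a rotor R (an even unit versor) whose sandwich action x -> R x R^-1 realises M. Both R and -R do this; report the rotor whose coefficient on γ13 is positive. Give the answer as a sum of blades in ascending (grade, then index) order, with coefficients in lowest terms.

Method: write R = a + b12*γ12 + b13*γ13 + b23*γ23 with a^2 + b12^2 + b13^2 + b23^2 = 1 (so R^-1 = ~R). Expanding the columns R e_j ~R gives tr M = 4a^2 - 1 and, from the antisymmetric part, M21 - M12 = -4a*b12, M13 - M31 = 4a*b13, M32 - M23 = -4a*b23.
Here tr M = 39/25, so a^2 = (1 + tr M)/4 = 16/25 and a = ±4/5. Taking a = 4/5: M21 - M12 = 0, M13 - M31 = 48/25, M32 - M23 = 0, giving b12 = 0, b13 = 3/5, b23 = 0, i.e. R = 4/5 + 3/5*γ13.
Its γ13 coefficient is already positive.
Answer: 4/5 + 3/5*γ13. Uniqueness: Spin(3) -> SO(3) maps R and -R to the same rotation of trace 39/25; fixing the sign of the γ13 coefficient removes the ambiguity.


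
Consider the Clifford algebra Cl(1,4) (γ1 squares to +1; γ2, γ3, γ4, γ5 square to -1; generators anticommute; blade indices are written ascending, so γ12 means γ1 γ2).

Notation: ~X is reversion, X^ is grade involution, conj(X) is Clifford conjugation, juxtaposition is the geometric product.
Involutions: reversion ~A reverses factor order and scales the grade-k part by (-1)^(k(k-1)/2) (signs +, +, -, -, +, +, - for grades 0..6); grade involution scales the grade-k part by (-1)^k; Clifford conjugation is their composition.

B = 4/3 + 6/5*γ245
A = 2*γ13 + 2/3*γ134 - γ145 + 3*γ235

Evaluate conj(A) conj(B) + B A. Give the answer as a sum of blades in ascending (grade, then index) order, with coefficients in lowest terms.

first term: 6/5*γ12 - 8/3*γ13 - 18/5*γ34 + 8/9*γ134 - 4/3*γ145 + 4*γ235 - 4/5*γ1235 + 12/5*γ12345
second term: -6/5*γ12 + 8/3*γ13 + 18/5*γ34 + 8/9*γ134 - 4/3*γ145 + 4*γ235 - 4/5*γ1235 - 12/5*γ12345
Answer: 16/9*γ134 - 8/3*γ145 + 8*γ235 - 8/5*γ1235


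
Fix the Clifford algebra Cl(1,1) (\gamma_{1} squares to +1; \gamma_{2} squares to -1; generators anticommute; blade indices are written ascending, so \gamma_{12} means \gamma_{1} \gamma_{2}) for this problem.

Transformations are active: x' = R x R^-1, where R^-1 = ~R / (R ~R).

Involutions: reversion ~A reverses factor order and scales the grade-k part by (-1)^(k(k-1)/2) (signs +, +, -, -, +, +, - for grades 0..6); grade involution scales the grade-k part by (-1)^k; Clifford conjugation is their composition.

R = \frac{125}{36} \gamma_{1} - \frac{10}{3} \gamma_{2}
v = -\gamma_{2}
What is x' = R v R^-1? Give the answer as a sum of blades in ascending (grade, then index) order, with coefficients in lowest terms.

~R = \frac{125}{36} \gamma_{1} - \frac{10}{3} \gamma_{2}, and R ~R = \frac{1225}{1296}, so R^-1 = ~R / (\frac{1225}{1296}).
R v = -\frac{10}{3} - \frac{125}{36} \gamma_{12}
Answer: -\frac{1200}{49} \gamma_{1} + \frac{1201}{49} \gamma_{2}


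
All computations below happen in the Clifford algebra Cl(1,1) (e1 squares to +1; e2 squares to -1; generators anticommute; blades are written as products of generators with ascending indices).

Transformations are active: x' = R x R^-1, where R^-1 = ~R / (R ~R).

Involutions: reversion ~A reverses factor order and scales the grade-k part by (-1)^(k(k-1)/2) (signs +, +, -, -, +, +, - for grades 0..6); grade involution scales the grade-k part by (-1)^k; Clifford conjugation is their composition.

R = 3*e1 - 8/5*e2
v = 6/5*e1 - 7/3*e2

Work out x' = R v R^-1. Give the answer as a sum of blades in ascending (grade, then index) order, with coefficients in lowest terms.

~R = 3*e1 - 8/5*e2, and R ~R = 161/25, so R^-1 = ~R / (161/25).
R v = -2/15 - 127/25*e1 e2
Answer: -1066/805*e1 + 1159/483*e2


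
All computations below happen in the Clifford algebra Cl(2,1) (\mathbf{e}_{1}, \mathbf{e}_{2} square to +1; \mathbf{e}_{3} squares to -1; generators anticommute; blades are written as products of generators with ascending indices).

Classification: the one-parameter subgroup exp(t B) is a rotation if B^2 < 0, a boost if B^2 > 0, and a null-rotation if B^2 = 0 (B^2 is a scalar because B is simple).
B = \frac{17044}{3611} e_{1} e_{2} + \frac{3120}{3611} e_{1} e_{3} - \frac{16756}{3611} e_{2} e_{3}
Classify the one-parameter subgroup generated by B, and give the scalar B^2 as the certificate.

B^2 term by term: the squares give (\frac{17044}{3611})^2*(e_{1} e_{2})^2 + (\frac{3120}{3611})^2*(e_{1} e_{3})^2 + (-\frac{16756}{3611})^2*(e_{2} e_{3})^2 = \frac{290497936}{13039321}*(-1) + \frac{9734400}{13039321}*(+1) + \frac{280763536}{13039321}*(+1) = 0 (each basis 2-blade squares to minus the product of its generators' squares); cross terms between blades sharing an index anticommute and cancel. So B^2 = 0.
Answer: null-rotation, certificate B^2 = 0. Key observation: B^2 = 0 is a conjugation invariant, so its sign decides the class regardless of the surface form of B.


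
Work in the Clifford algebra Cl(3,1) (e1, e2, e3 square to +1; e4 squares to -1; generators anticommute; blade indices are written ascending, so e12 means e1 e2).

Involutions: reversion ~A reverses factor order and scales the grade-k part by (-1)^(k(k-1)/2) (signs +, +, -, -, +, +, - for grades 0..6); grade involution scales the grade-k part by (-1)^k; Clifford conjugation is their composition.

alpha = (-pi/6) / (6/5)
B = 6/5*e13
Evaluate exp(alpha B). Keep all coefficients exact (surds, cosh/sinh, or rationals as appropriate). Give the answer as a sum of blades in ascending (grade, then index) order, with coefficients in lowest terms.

B^2 = (6/5)^2*(e13)^2 = 36/25*(-1) = -36/25 (a basis 2-blade squares to minus the product of its generators' squares).
B^2 = -36/25 — since the square is negative, the closed form is circular: l = 6/5, alpha*l = -pi/6, so exp(alpha B) = cos(-pi/6) + (sin(-pi/6)/(6/5))*B = sqrt(3)/2 + (-5/12)*B.
Answer: sqrt(3)/2 - 1/2*e13


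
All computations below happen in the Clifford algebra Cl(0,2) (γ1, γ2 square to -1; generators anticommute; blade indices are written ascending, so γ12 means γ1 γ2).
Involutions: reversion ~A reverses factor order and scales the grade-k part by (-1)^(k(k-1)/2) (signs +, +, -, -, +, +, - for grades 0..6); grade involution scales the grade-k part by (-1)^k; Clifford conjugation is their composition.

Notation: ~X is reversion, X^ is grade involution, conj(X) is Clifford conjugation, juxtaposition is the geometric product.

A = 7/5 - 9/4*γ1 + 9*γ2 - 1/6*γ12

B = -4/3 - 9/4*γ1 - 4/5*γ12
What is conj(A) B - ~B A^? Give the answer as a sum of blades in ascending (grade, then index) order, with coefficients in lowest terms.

first term: 799/240 + 21/20*γ1 + 537/40*γ2 - 19433/900*γ12
second term: 799/240 + 21/20*γ1 + 537/40*γ2 + 19433/900*γ12
Answer: -19433/450*γ12


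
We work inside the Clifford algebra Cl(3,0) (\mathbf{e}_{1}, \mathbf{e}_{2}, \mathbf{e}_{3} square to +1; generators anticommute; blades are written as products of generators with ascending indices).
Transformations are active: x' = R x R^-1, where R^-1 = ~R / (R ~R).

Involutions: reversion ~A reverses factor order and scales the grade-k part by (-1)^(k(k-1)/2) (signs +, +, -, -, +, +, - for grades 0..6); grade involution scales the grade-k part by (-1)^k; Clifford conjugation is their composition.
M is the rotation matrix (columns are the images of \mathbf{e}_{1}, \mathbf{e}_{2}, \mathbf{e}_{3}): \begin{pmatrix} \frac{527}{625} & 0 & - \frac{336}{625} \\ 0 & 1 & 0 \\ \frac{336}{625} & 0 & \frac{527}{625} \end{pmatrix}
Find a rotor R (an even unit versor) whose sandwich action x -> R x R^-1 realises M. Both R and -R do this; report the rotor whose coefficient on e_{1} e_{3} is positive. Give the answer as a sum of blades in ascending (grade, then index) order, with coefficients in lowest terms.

Method: write R = a + b12*e_{1} e_{2} + b13*e_{1} e_{3} + b23*e_{2} e_{3} with a^2 + b12^2 + b13^2 + b23^2 = 1 (so R^-1 = ~R). Expanding the columns R e_j ~R gives tr M = 4a^2 - 1 and, from the antisymmetric part, M21 - M12 = -4a*b12, M13 - M31 = 4a*b13, M32 - M23 = -4a*b23.
Here tr M = \frac{1679}{625}, so a^2 = (1 + tr M)/4 = \frac{576}{625} and a = ±\frac{24}{25}. Taking a = \frac{24}{25}: M21 - M12 = 0, M13 - M31 = -\frac{672}{625}, M32 - M23 = 0, giving b12 = 0, b13 = -\frac{7}{25}, b23 = 0, i.e. R = \frac{24}{25} - \frac{7}{25} e_{1} e_{3}.
Its e_{1} e_{3} coefficient is negative, so report the other preimage -R.
Answer: -\frac{24}{25} + \frac{7}{25} e_{1} e_{3}. Key observation: the double cover Spin(3) -> SO(3) sends R and -R to the same matrix (trace \frac{1679}{625} here), so the stated sign of the e_{1} e_{3} coefficient is what selects one sheet.


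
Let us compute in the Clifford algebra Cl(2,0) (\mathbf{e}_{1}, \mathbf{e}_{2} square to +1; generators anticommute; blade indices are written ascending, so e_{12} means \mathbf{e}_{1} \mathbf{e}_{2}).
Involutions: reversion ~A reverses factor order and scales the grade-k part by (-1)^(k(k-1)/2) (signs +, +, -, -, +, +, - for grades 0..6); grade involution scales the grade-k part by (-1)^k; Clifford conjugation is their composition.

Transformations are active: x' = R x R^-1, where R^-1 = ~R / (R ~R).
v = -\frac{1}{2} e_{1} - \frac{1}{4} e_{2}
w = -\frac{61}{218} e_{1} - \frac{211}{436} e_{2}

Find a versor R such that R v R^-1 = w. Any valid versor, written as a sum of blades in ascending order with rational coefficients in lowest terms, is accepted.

Equal squares first: v^2 = w^2 = \frac{5}{16}. Then v + w = -\frac{85}{109} e_{1} - \frac{80}{109} e_{2} is a versor taking v to w, provided it is invertible.
Answer: -\frac{85}{109} e_{1} - \frac{80}{109} e_{2}


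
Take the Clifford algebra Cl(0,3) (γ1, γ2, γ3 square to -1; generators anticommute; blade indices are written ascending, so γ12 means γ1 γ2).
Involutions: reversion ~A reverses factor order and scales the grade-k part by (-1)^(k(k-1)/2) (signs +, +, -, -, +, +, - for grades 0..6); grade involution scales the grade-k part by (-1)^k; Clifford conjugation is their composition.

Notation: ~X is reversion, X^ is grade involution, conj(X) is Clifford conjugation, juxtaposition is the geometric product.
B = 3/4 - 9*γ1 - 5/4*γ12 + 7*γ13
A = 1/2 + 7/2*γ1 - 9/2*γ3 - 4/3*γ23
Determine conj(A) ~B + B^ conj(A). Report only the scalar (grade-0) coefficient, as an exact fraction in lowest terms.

first term: -249/8 - 309/8*γ1 + 35/8*γ2 - 169/8*γ3 + 239/24*γ12 + 116/3*γ13 + γ23 - 51/8*γ123
second term: 255/8 - 237/8*γ1 + 35/8*γ2 - 169/8*γ3 + 209/24*γ12 + 137/3*γ13 + γ23 + 51/8*γ123
Answer: 3/4


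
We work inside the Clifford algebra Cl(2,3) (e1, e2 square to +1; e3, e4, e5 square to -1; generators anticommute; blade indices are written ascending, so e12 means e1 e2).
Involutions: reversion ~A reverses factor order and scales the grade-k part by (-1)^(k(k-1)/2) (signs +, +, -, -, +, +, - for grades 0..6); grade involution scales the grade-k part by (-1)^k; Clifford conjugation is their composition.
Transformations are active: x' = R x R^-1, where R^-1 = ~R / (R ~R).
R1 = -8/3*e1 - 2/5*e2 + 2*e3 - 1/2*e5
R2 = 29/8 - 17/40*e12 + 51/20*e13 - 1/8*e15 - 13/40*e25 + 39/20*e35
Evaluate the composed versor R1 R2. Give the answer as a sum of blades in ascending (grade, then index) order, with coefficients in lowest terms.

Distribute over the terms of R1 (each basis-blade product reordered to ascending indices, repeated generators contracted through their squares):
(-8/3*e1) R2 = -29/3*e1 + 17/15*e2 - 34/5*e3 + 1/3*e5 + 13/15*e125 - 26/5*e135
(-2/5*e2) R2 = -17/100*e1 - 29/20*e2 + 13/100*e5 + 51/50*e123 - 1/20*e125 - 39/50*e235
(2*e3) R2 = 51/10*e1 + 29/4*e3 - 39/10*e5 - 17/20*e123 + 1/4*e135 + 13/20*e235
(-1/2*e5) R2 = 1/16*e1 + 13/80*e2 - 39/40*e3 - 29/16*e5 + 17/80*e125 - 51/40*e135
Summing the partial products and collecting blades:
Answer: -5609/1200*e1 - 37/240*e2 - 21/40*e3 - 6299/1200*e5 + 17/100*e123 + 247/240*e125 - 249/40*e135 - 13/100*e235


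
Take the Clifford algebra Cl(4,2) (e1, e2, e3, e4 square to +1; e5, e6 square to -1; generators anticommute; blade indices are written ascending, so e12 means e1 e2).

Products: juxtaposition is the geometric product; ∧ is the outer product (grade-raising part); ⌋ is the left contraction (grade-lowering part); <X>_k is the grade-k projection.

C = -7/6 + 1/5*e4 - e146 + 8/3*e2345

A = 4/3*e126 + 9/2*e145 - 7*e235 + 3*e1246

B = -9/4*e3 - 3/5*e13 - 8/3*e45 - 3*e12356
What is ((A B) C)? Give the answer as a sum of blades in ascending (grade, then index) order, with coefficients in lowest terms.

step 1: -12*e1 - 21*e16 - 63/4*e25 - 4*e35 + 21/5*e125 + 56/3*e234 + 4/5*e236 + 63/10*e345 + 3*e1236 - 8*e1256 - 81/8*e1345 + 153/10*e2346 - 27/4*e12346 - 32/9*e12456
step 2: 14*e1 - 84/5*e2 - 21*e4 - 448/9*e5 + 27*e12 - 12/5*e14 + 49/2*e16 + 629/60*e23 + 32/3*e24 + 1067/72*e25 - 42*e34 + 511/150*e35 + 12*e46 - 204/5*e56 - 153/10*e123 - 49/10*e125 + 56/5*e134 + 81/40*e135 - 256/27*e136 + 21/5*e146 + 18*e156 - 169/9*e234 - 599/150*e236 + 223/20*e245 - 131/20*e345 + 81/8*e356 - 32/15*e456 + 4/5*e1234 + 991/60*e1236 - 21/25*e1245 + 388/45*e1256 + 189/16*e1345 - 64/3*e1346 - 63/10*e1356 - 8*e1456 - 1801/100*e2346 + 21/5*e2456 - 32*e12345 + 291/40*e12346 - 7129/540*e12456 - 4*e13456 - 56*e123456
Answer: 14*e1 - 84/5*e2 - 21*e4 - 448/9*e5 + 27*e12 - 12/5*e14 + 49/2*e16 + 629/60*e23 + 32/3*e24 + 1067/72*e25 - 42*e34 + 511/150*e35 + 12*e46 - 204/5*e56 - 153/10*e123 - 49/10*e125 + 56/5*e134 + 81/40*e135 - 256/27*e136 + 21/5*e146 + 18*e156 - 169/9*e234 - 599/150*e236 + 223/20*e245 - 131/20*e345 + 81/8*e356 - 32/15*e456 + 4/5*e1234 + 991/60*e1236 - 21/25*e1245 + 388/45*e1256 + 189/16*e1345 - 64/3*e1346 - 63/10*e1356 - 8*e1456 - 1801/100*e2346 + 21/5*e2456 - 32*e12345 + 291/40*e12346 - 7129/540*e12456 - 4*e13456 - 56*e123456


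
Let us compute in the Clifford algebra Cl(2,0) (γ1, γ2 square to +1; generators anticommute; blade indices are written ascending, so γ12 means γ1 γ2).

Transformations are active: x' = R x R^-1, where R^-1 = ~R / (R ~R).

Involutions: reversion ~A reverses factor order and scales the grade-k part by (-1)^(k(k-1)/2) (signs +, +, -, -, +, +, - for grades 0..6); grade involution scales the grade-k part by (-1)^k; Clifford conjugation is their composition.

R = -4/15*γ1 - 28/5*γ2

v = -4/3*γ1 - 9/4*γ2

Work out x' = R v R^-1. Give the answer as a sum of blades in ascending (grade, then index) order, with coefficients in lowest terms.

~R = -4/15*γ1 - 28/5*γ2, and R ~R = 7072/225, so R^-1 = ~R / (7072/225).
R v = 583/45 - 103/15*γ12
Answer: 2953/2652*γ1 - 523/221*γ2
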